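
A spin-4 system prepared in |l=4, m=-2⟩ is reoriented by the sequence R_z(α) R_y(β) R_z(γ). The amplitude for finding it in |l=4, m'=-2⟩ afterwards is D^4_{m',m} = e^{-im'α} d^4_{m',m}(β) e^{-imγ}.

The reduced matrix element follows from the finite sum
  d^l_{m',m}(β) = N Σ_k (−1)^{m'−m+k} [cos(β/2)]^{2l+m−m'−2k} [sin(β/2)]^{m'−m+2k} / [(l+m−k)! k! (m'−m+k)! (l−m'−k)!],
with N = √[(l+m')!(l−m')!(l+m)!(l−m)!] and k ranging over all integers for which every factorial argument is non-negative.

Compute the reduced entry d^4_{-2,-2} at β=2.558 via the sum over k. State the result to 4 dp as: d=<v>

d^4_{-2,-2}(β=2.5580) via the finite sum:
c=cos(2.558000/2)=0.287673, s=sin(2.558000/2)=0.957729; N=√[2·720·2·720]=1440.000000
The bounds max(0,m−m')=0 and min(l+m,l−m')=2 give 3 terms
  k=0: (−1)^0·1440.0000/(1440)·0.2877^8·0.9577^0 = +0.000047
  k=1: (−1)^1·1440.0000/(120)·0.2877^6·0.9577^2 = -0.006238
  k=2: (−1)^2·1440.0000/(96)·0.2877^4·0.9577^4 = +0.086429
d^4_{-2,-2}(2.5580) = +0.000047 -0.006238 +0.086429 = +0.080237

d=0.0802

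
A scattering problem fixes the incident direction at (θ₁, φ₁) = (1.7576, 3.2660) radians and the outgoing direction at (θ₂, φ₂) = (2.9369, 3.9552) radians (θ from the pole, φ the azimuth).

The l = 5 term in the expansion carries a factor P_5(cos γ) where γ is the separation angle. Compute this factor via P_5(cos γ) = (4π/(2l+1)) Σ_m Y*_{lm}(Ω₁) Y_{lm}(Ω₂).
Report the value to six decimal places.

0.331819

Term-by-term m-sum for l=5 (normalisation 4π/11 = 1.142397):
  term(m=-5) = -0.00007 + 0.00002j   from Y*(Ω₁)=-0.34551 - 0.24773j, Y(Ω₂)=0.00010 - 0.00013j
  term(m=-4) = -0.00058 - 0.00023j   from Y*(Ω₁)=-0.22328 - 0.12129j, Y(Ω₂)=0.00244 - 0.00028j
  term(m=-3) = 0.00239 + 0.00441j   from Y*(Ω₁)=0.21074 + 0.08252j, Y(Ω₂)=0.01694 + 0.01429j
  term(m=-2) = -0.00670 + 0.03440j   from Y*(Ω₁)=0.26406 + 0.06709j, Y(Ω₂)=0.00725 + 0.12842j
  term(m=-1) = 0.05896 - 0.04859j   from Y*(Ω₁)=-0.16929 - 0.02117j, Y(Ω₂)=-0.30761 + 0.32547j
  term(m=+0) = 0.18244 + 0.00000j   from Y*(Ω₁)=-0.27499 + 0.00000j, Y(Ω₂)=-0.66344 + 0.00000j
  term(m=+1) = 0.05896 + 0.04859j   from Y*(Ω₁)=0.16929 - 0.02117j, Y(Ω₂)=0.30761 + 0.32547j
  term(m=+2) = -0.00670 - 0.03440j   from Y*(Ω₁)=0.26406 - 0.06709j, Y(Ω₂)=0.00725 - 0.12842j
  term(m=+3) = 0.00239 - 0.00441j   from Y*(Ω₁)=-0.21074 + 0.08252j, Y(Ω₂)=-0.01694 + 0.01429j
  term(m=+4) = -0.00058 + 0.00023j   from Y*(Ω₁)=-0.22328 + 0.12129j, Y(Ω₂)=0.00244 + 0.00028j
  term(m=+5) = -0.00007 - 0.00002j   from Y*(Ω₁)=0.34551 - 0.24773j, Y(Ω₂)=-0.00010 - 0.00013j
Accumulated sum 0.29046 - 0.00000j; after 4π/(2l+1) scaling, 0.33182 - 0.00000j ⇒ P_5 = 0.331819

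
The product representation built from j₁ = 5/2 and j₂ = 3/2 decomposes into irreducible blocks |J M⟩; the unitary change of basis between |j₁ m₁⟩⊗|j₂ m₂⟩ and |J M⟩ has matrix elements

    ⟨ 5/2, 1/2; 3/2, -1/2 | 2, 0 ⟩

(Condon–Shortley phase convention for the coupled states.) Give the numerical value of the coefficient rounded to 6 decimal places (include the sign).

−√(1/14) ≈ -0.267261

j₁+j₂−J=2  J+j₁−j₂=3  J−j₁+j₂=1  j₁+j₂+J+1=7
(j₁±m₁, j₂±m₂, J±M) = (3,2,1,2,2,2)
P² = 8/7
sum k=0..1:
  [0] +1/4 = 1/4
  [1] −1/2 = -1/2
S = -1/4
C² = P²·S² = 1/14 ; C = -0.267261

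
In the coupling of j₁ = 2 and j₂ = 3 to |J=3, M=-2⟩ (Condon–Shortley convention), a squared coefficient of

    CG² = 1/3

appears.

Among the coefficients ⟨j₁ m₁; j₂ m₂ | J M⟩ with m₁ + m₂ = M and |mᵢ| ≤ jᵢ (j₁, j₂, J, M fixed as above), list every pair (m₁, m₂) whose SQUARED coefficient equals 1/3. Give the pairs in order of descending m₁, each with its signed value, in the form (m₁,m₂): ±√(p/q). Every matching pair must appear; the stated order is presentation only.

Admissible pairs with m₁+m₂ = M = -2: (-2,0), (-1,-1), (0,-2), (1,-3)
  (m₁,m₂)=(1,-3): CG² = 5/12, CG = +√(5/12)
  (m₁,m₂)=(0,-2): CG² = 0/1, CG = 0
  (m₁,m₂)=(-1,-1): CG² = 1/4, CG = −√(1/4)
  (m₁,m₂)=(-2,0): CG² = 1/3, CG = +√(1/3)   ← matches the target
Pairs with CG² = 1/3: (-2,0): +√(1/3)

(-2,0): +√(1/3)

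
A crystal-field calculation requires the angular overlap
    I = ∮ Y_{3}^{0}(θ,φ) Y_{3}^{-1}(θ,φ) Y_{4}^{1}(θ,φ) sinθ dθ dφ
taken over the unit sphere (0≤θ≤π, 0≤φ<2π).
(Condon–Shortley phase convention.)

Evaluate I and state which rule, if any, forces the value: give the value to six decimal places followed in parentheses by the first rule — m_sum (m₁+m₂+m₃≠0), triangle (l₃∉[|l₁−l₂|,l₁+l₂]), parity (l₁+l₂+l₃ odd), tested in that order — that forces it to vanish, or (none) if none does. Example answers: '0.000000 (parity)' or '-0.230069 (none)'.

Checks pass: Σm=0; 10 even; l₃=4∈[0,6].
(2·3+1)(2·3+1)(2·4+1) = 441
Δ: 2! 4! 4! / 11! → 1/34650
sum: t=0:+1/72 t=1:−1/16 t=2:+1/72 = -5/144
3j²(3 3 4; 0 0 0) = Δ·Π!·Σ² = 2/77  (sign -1)
sum: t=0:+1/48 t=1:−1/24 t=2:+1/288 = -5/288
3j²(3 3 4; 0 -1 1) = Δ·Π!·Σ² = 5/462  (sign +1)
combine: 4πI² = 441·2/77·5/462 = 15/121
take √, sign -1: I = -0.09932258
No selection rule forces the value: the integral is nonzero (none).

-0.099323 (none)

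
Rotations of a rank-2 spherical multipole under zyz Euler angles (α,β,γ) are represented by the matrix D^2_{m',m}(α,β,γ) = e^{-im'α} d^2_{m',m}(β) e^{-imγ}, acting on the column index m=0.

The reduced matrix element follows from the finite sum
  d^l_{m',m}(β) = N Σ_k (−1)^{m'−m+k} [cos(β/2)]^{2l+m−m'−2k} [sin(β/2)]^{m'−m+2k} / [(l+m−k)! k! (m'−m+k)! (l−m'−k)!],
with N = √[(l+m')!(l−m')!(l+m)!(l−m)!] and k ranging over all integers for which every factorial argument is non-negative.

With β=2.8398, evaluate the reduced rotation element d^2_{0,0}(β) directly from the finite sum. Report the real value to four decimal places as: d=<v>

d^2_{0,0}(β=2.8398) via the finite sum:
c=cos(2.839800/2)=0.150324, s=sin(2.839800/2)=0.988637; N=√[2·2·2·2]=4.000000
k∈{0,1,2} keeps every argument non-negative
  k=0: (−1)^0·4.0000/(4)·0.1503^4·0.9886^0 = +0.000511
  k=1: (−1)^1·4.0000/(1)·0.1503^2·0.9886^2 = -0.088347
  k=2: (−1)^2·4.0000/(4)·0.1503^0·0.9886^4 = +0.955316
d^2_{0,0}(2.8398) = +0.000511 -0.088347 +0.955316 = +0.867479

d=0.8675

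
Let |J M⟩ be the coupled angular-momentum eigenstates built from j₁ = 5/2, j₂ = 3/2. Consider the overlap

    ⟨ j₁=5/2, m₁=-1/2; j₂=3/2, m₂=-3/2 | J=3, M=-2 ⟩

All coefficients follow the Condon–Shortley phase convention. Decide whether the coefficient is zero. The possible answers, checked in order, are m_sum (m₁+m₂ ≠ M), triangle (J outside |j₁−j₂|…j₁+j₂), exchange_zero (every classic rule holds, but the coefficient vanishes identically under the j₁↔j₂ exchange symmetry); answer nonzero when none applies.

m-sum: m₁+m₂ = -1/2+(-3/2) = -2, M = -2  ✓
triangle: |j₁−j₂| = 1 ≤ J = 3 ≤ j₁+j₂ = 4  ✓
exchange: j₁≠j₂ or m₁≠m₂ — the exchange symmetry imposes no constraint here
value check: CG = +√(1/2) = +0.707107 ≠ 0

nonzero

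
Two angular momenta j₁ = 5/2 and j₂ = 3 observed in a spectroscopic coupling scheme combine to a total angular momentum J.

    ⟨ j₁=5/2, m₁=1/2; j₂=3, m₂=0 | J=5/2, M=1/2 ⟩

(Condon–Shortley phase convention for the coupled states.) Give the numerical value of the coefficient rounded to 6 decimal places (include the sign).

triangle: 3!·2!·3!/9! = 72/362880
(j±m)!: 3!·2!·3!·3!·3!·2! = 5184
prefactor² = (2J+1)·Δ·N² = 216/35
  k=0: +1/(0!·3!·2!·3!·0!·0!) = 1/72
  k=1: −1/(1!·2!·1!·2!·1!·1!) = -1/4
  k=2: +1/(2!·1!·0!·1!·2!·2!) = 1/8
Σ = -1/9  ⇒  CG² = 216/35·(-1/9)² = 8/105
CG = −√(8/105) = -0.276026

−√(8/105) ≈ -0.276026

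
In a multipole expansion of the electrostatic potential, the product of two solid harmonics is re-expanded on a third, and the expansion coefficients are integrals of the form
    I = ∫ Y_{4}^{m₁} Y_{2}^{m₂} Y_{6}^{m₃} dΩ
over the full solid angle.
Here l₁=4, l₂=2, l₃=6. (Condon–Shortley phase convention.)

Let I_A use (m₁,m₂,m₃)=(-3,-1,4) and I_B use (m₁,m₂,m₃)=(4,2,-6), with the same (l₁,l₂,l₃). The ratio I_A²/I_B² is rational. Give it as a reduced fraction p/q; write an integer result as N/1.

16/33

Same 4,2,6: normalisation and zero-m 3j drop out of the ratio.
A: Δ: 0! 8! 4! / 13! → 1/6435; sum: t=0:+1/30240 = 1/30240; 3j²(4 2 6; -3 -1 4) = Δ·Π!·Σ² = 16/429  (sign +1)
B: Δ: 0! 8! 4! / 13! → 1/6435; sum: t=0:+1/967680 = 1/967680; 3j²(4 2 6; 4 2 -6) = Δ·Π!·Σ² = 1/13  (sign +1)
I_A²/I_B² = (16/429)/(1/13) = 16/33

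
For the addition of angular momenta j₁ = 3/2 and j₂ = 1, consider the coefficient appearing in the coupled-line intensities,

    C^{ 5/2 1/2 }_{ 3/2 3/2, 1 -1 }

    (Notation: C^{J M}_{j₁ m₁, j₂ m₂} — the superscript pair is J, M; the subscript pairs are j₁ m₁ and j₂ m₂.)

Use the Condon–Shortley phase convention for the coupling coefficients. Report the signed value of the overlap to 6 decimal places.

+√(1/10) = +0.316228

j₁+j₂−J=0  J+j₁−j₂=3  J−j₁+j₂=2  j₁+j₂+J+1=6
(j₁±m₁, j₂±m₂, J±M) = (3,0,0,2,3,2)
P² = 72/5
sum k=0..0:
  [0] +1/12 = 1/12
S = 1/12
C² = P²·S² = 1/10 ; C = +0.316228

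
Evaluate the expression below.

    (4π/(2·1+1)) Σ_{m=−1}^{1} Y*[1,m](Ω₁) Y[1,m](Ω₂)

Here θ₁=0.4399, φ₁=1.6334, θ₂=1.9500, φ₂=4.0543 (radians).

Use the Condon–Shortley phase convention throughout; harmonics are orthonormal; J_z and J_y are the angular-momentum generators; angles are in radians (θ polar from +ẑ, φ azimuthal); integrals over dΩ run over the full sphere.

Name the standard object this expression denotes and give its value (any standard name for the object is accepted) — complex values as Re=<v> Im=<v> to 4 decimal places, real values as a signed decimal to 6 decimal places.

This sum is the spherical-harmonic addition theorem: it equals the Legendre polynomial P_l(cos γ) of the angle γ between the two directions.
Summing Y*_{l m}(θ₁,φ₁)·Y_{l m}(θ₂,φ₂) over m ∈ [−1, 1]; prefactor 4π/(2·1+1) = 4.188790:
  term(m=-1) = -0.035479-0.031161i   from Y*(Ω₁)=-0.009205+0.146840i, Y(Ω₂)=-0.196295+0.253924i
  term(m=+0) = -0.079960+0.000000i   from Y*(Ω₁)=+0.442085-0.000000i, Y(Ω₂)=-0.180871+0.000000i
  term(m=+1) = -0.035479+0.031161i   from Y*(Ω₁)=+0.009205+0.146840i, Y(Ω₂)=+0.196295+0.253924i
Total Σ_m = -0.150919+0.000000i. Multiply by 4.188790: -0.632168+0.000000i. P_1(cos γ) = -0.632168

Legendre polynomial (addition theorem), -0.632168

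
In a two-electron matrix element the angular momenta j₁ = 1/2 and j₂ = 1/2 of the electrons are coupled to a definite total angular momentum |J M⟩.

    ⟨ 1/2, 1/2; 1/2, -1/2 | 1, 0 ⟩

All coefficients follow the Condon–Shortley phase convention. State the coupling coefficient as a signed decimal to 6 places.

triangle: 0!*1!*1!/3! = 1/6
(j±m)!: 1!*0!*0!*1!*1!*1! = 1
prefactor² = (2J+1)*Δ*N² = 1/2
  k=0: +1/(0!*0!*0!*0!*1!*1!) = 1
Σ = 1  ⇒  CG² = 1/2*1² = 1/2
CG = +√(1/2) = +0.707107

+0.707107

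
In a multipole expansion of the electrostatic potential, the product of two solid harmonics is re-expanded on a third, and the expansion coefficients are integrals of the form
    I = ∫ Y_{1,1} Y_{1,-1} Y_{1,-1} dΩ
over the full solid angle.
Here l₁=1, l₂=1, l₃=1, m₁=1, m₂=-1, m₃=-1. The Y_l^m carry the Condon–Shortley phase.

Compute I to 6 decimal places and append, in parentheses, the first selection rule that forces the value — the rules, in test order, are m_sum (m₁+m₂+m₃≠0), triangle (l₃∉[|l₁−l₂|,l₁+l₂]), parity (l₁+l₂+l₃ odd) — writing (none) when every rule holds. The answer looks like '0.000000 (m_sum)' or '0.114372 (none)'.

0.000000 (m_sum)

Σmᵢ = -1 ≠ 0, so the φ-integral vanishes; I = 0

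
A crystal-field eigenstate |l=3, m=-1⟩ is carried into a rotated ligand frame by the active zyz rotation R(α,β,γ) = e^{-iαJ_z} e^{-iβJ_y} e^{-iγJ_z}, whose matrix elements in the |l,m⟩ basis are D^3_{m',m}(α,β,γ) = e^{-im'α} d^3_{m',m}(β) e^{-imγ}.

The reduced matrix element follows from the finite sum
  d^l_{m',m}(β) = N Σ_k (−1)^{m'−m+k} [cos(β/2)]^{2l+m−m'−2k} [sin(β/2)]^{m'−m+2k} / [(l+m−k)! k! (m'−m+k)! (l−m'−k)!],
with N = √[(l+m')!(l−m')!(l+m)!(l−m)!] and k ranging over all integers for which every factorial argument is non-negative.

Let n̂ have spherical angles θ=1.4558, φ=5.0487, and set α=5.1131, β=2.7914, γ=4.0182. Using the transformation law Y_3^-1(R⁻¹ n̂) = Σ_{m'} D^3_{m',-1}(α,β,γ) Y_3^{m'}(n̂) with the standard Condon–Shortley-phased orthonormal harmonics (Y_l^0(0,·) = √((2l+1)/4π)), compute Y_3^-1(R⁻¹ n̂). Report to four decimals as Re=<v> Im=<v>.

Need the full column D^3_{m',-1} for m'=−3..3 at α=5.1131, β=2.7914, γ=4.0182.
cos(β/2)=0.174203, sin(β/2)=0.984710
d^3_{-3,-1}: single k=2 term ⇒ +0.003458;  D = +0.003022+0.001682i
d^3_{-2,-1}: k∈[1..2] ⇒ +0.000500 -0.031924 = -0.031425;  D = +0.003363-0.031244i
d^3_{-1,-1}: k∈[0..2] ⇒ +0.000028 -0.007144 +0.171197 = +0.164081;  D = -0.157065+0.047466i
d^3_{0,-1}: k∈[0..2] ⇒ -0.000547 +0.052457 -0.558711 = -0.506802;  D = +0.324233+0.389514i
d^3_{1,-1}: k∈[0..2] ⇒ +0.005358 -0.228262 +0.911695 = +0.688790;  D = +0.315559-0.612254i
d^3_{2,-1}: k∈[0..1] ⇒ -0.031924 +0.510031 = +0.478107;  D = +0.476756+0.035913i
d^3_{3,-1}: single k=0 term ⇒ +0.110507;  D = +0.035341+0.104703i
Y_3^{m'}(θ=1.4558,φ=5.0487) and Σ D·Y over m':
  (+0.0030+0.0017i)·(-0.3461-0.2179i)  (+0.0034-0.0312i)·(-0.0905+0.0721i)  (-0.1571+0.0475i)·(-0.0990-0.2831i)  (+0.3242+0.3895i)·(-0.1256+0.0000i)  (+0.3156-0.6123i)·(+0.0990-0.2831i)  (+0.4768+0.0359i)·(-0.0905-0.0721i)  (+0.0353+0.1047i)·(+0.3461-0.2179i)
Y_3^-1(R⁻¹ n̂) = -0.158104-0.166358i

Re=-0.1581 Im=-0.1664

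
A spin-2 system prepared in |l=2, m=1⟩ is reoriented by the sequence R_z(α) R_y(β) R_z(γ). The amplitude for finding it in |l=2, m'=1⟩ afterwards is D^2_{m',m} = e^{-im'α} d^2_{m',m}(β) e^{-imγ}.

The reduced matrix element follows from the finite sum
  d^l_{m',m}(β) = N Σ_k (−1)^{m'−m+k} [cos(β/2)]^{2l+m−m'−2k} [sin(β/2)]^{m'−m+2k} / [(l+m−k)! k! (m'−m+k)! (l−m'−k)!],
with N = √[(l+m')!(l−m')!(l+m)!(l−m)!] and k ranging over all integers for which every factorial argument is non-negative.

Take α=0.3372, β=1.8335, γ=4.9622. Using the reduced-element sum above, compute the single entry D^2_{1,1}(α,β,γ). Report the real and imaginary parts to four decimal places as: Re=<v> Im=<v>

D^2_{1,1}(0.3372,1.8335,4.9622) = e^{-i·1·0.3372}·d^2_{1,1}(1.8335)·e^{-i·1·4.9622}. Compute d first:
c=cos(1.833500/2)=0.608403, s=sin(1.833500/2)=0.793629; N=√[6·1·6·1]=6.000000
The bounds max(0,m−m')=0 and min(l+m,l−m')=1 give 2 terms
  k=0: (−1)^0·6.0000/(6)·0.6084^4·0.7936^0 = +0.137014
  k=1: (−1)^1·6.0000/(2)·0.6084^2·0.7936^2 = -0.699420
d^2_{1,1}(1.8335) = +0.137014 -0.699420 = -0.562406
Phases: e^{-i·(1)·0.3372}=+0.943685-0.330846i, e^{-i·(1)·4.9622}=+0.247221+0.968959i ⇒ D=-0.311503-0.468259i

Re=-0.3115 Im=-0.4683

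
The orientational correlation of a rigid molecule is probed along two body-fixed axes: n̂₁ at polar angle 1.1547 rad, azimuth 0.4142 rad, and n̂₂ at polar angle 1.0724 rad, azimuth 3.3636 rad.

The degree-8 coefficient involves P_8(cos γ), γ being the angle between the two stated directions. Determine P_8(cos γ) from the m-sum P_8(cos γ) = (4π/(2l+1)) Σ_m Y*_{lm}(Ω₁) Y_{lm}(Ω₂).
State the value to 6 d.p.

Term-by-term m-sum for l=8 (normalisation 4π/17 = 0.739198):
  m=-8: (-0.248795-0.043222i) × (-0.037219-0.178771i) = +0.001533+0.046086i  (running Σ = +0.001533+0.046086i)
  m=-7: (-0.433329+0.107050i) × (-0.006656+0.397453i) = -0.039663-0.172940i  (running Σ = -0.038130-0.126854i)
  m=-6: (-0.253303+0.195130i) × (+0.099232-0.407698i) = +0.054418+0.122634i  (running Σ = +0.016288-0.004220i)
  m=-5: (+0.055447-0.101446i) × (-0.038628+0.077817i) = +0.005752+0.008233i  (running Σ = +0.022041+0.004013i)
  m=-4: (+0.030769-0.356885i) × (-0.196561+0.241699i) = +0.080211+0.077587i  (running Σ = +0.102251+0.081600i)
  m=-3: (-0.018004-0.052875i) × (+0.201276-0.158162i) = -0.011987-0.007795i  (running Σ = +0.090265+0.073805i)
  m=-2: (+0.218575+0.238231i) × (+0.175324-0.083401i) = +0.058190+0.023538i  (running Σ = +0.148455+0.097344i)
  m=-1: (+0.112179+0.049318i) × (-0.291737+0.065853i) = -0.035975-0.007000i  (running Σ = +0.112480+0.090343i)
  m=0: (-0.306024-0.000000i) × (-0.153070+0.000000i) = +0.046843+0.000000i  (running Σ = +0.159324+0.090343i)
  m=1: (-0.112179+0.049318i) × (+0.291737+0.065853i) = -0.035975+0.007000i  (running Σ = +0.123349+0.097344i)
  m=2: (+0.218575-0.238231i) × (+0.175324+0.083401i) = +0.058190-0.023538i  (running Σ = +0.181539+0.073805i)
  m=3: (+0.018004-0.052875i) × (-0.201276-0.158162i) = -0.011987+0.007795i  (running Σ = +0.169553+0.081600i)
  m=4: (+0.030769+0.356885i) × (-0.196561-0.241699i) = +0.080211-0.077587i  (running Σ = +0.249763+0.004013i)
  m=5: (-0.055447-0.101446i) × (+0.038628+0.077817i) = +0.005752-0.008233i  (running Σ = +0.255516-0.004220i)
  m=6: (-0.253303-0.195130i) × (+0.099232+0.407698i) = +0.054418-0.122634i  (running Σ = +0.309934-0.126854i)
  m=7: (+0.433329+0.107050i) × (+0.006656+0.397453i) = -0.039663+0.172940i  (running Σ = +0.270271+0.046086i)
  m=8: (-0.248795+0.043222i) × (-0.037219+0.178771i) = +0.001533-0.046086i  (running Σ = +0.271804+0.000000i)
Σ over m = +0.271804+0.000000i; ×(4π/17) → +0.200917+0.000000i. Real part: 0.200917

0.200917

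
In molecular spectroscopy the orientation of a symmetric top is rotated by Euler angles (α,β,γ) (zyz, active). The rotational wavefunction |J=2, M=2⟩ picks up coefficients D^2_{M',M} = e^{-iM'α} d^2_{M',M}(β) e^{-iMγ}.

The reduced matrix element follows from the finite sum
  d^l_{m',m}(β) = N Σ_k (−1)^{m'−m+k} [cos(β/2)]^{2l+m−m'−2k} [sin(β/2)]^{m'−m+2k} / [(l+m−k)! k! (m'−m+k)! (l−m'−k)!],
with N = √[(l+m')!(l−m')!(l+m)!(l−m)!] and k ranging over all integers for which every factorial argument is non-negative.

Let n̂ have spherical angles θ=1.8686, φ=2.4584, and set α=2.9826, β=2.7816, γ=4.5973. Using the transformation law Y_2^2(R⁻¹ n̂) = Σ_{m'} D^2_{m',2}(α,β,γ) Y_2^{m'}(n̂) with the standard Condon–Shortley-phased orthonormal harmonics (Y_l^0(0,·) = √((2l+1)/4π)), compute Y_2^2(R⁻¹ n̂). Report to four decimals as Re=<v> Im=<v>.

Re=-0.0267 Im=-0.2611

Need the full column D^2_{m',2} for m'=−2..2 at α=2.9826, β=2.7816, γ=4.5973.
cos(β/2)=0.179026, sin(β/2)=0.983844
d^2_{-2,2}: single k=4 term ⇒ +0.936927;  D = -0.933317+0.082163i
d^2_{-1,2}: single k=3 term ⇒ +0.340977;  D = +0.340114+0.024252i
d^2_{0,2}: single k=2 term ⇒ +0.075991;  D = -0.073987-0.017337i
d^2_{1,2}: single k=1 term ⇒ +0.011290;  D = +0.010446+0.004284i
d^2_{2,2}: single k=0 term ⇒ +0.001027;  D = -0.000877-0.000535i
Y_2^{m'}(θ=1.8686,φ=2.4584) and Σ D·Y over m':
  (-0.9333+0.0822i)·(+0.0717+0.3457i)  (+0.3401+0.0243i)·(+0.1681+0.1368i)  (-0.0740-0.0173i)·(-0.2339+0.0000i)  (+0.0104+0.0043i)·(-0.1681+0.1368i)  (-0.0009-0.0005i)·(+0.0717-0.3457i)
Y_2^2(R⁻¹ n̂) = -0.026720-0.261097i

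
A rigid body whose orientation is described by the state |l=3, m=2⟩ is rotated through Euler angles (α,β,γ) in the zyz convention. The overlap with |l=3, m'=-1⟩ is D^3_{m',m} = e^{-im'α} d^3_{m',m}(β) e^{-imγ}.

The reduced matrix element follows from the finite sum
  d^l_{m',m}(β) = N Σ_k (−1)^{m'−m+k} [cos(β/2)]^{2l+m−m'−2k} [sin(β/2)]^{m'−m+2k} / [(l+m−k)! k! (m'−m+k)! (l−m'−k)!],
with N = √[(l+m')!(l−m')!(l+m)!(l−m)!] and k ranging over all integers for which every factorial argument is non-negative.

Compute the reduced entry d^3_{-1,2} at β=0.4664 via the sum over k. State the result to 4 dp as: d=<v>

d=0.0699

d^3_{-1,2}(β=0.4664) via the finite sum:
Half-angle: c=0.972932, s=0.231092. N=√(2·24·120·1)=75.894664
k∈{3,4} keeps every argument non-negative
  k=3: (−1)^0·75.8947/(12)·0.9729^3·0.2311^3 = +0.071884
  k=4: (−1)^1·75.8947/(24)·0.9729^1·0.2311^5 = -0.002028
d^3_{-1,2}(0.4664) = +0.071884 -0.002028 = +0.069856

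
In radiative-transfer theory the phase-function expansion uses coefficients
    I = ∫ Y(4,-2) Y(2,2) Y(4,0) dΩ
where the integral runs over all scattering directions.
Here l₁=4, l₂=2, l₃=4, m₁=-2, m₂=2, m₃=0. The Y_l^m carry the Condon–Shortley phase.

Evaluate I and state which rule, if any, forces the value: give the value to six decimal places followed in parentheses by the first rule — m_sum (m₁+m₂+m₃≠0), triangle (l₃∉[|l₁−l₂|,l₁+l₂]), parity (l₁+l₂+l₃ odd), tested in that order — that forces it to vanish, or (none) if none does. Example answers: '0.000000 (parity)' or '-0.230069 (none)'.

-0.190365 (none)

m-sum 0 ✓  L=10 even ✓  2≤4≤6 ✓
Π(2lᵢ+1) = 9×5×9 = 405
triangle coeff Δ(4,2,4) = 1/13860
Σ_t [0,2]: t=0:+1/192 t=1:−1/36 t=2:+1/192 = -5/288
(3j)²=20/693 [(4 2 4; 0 0 0)], sign=-1
Σ_t [2,2]: t=2:+1/192 = 1/192
(3j)²=3/77 [(4 2 4; -2 2 0)], sign=+1
⇒ 4πI² = 2700/5929
I = (-1)√(2700/5929/(4π)) = -0.19036462
No selection rule forces the value: the integral is nonzero (none).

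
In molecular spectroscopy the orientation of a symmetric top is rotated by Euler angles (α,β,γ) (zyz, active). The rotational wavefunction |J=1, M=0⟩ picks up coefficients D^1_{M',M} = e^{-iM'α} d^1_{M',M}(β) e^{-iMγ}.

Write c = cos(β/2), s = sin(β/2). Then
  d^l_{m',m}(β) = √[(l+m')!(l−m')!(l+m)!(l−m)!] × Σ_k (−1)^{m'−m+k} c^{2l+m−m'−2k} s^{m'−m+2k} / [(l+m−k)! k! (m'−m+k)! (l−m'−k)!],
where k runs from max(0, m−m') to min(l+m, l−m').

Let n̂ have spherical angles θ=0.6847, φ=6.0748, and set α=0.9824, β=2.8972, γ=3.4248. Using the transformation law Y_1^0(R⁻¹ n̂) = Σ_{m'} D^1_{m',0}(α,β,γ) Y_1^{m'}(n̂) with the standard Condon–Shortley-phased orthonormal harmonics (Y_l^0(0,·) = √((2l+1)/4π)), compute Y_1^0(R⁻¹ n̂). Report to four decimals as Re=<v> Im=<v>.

Need the full column D^1_{m',0} for m'=−1..1 at α=0.9824, β=2.8972, γ=3.4248.
cos(β/2)=0.121892, sin(β/2)=0.992543
d^1_{-1,0}: single k=1 term ⇒ +0.171097;  D = +0.094963+0.142324i
d^1_{0,0}: k∈[0..1] ⇒ +0.014858 -0.985142 = -0.970284;  D = -0.970284+0.000000i
d^1_{1,0}: single k=0 term ⇒ -0.171097;  D = -0.094963+0.142324i
Y_1^{m'}(θ=0.6847,φ=6.0748) and Σ D·Y over m':
  (+0.0950+0.1423i)·(+0.2138+0.0452i)  (-0.9703+0.0000i)·(+0.3785+0.0000i)  (-0.0950+0.1423i)·(-0.2138+0.0452i)
Y_1^0(R⁻¹ n̂) = -0.339494+0.000000i

Re=-0.3395 Im=0.0000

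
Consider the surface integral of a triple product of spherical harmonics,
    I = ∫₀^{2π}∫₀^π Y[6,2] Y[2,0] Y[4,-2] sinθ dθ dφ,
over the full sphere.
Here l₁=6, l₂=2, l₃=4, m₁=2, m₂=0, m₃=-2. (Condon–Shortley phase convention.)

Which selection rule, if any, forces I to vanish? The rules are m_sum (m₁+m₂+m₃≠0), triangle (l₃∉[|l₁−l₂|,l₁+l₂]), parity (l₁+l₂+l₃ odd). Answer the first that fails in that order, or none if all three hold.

none

Σmᵢ = 0  ✓
l₃∈[|l₁−l₂|,l₁+l₂]=[4,8], have l₃=4  ✓
Σlᵢ = 12 ⇒ even  ✓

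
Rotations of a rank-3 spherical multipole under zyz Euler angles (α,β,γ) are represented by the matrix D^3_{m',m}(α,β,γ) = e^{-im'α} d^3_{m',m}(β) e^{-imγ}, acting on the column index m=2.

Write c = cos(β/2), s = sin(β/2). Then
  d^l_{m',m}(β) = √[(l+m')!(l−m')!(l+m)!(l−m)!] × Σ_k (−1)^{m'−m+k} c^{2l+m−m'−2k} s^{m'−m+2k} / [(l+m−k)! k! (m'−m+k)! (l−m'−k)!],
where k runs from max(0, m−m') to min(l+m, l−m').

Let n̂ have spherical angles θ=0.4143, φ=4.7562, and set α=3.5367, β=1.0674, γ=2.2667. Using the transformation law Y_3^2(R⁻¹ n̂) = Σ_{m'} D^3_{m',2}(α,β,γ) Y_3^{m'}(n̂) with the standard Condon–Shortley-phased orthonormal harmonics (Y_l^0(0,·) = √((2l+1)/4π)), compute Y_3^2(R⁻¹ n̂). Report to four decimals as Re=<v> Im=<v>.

Re=0.2738 Im=0.2819

Need the full column D^3_{m',2} for m'=−3..3 at α=3.5367, β=1.0674, γ=2.2667.
cos(β/2)=0.860931, sin(β/2)=0.508722
d^3_{-3,2}: single k=5 term ⇒ +0.071853;  D = +0.070327-0.014731i
d^3_{-2,2}: k∈[4..5] ⇒ +0.248216 -0.017333 = +0.230882;  D = -0.190348+0.130669i
d^3_{-1,2}: k∈[3..4] ⇒ +0.531345 -0.092762 = +0.438583;  D = +0.238184-0.368271i
d^3_{0,2}: k∈[2..3] ⇒ +0.778744 -0.271907 = +0.506838;  D = -0.090235+0.498740i
d^3_{1,2}: k∈[1..2] ⇒ +0.760890 -0.531345 = +0.229544;  D = -0.049223-0.224205i
d^3_{2,2}: k∈[0..1] ⇒ +0.407201 -0.710893 = -0.303692;  D = -0.174280-0.248707i
d^3_{3,2}: single k=0 term ⇒ -0.589383;  D = +0.497955+0.315298i
Y_3^{m'}(θ=0.4143,φ=4.7562) and Σ D·Y over m':
  (+0.0703-0.0147i)·(-0.0036-0.0270i)  (-0.1903+0.1307i)·(-0.1510+0.0133i)  (+0.2382-0.3683i)·(+0.0182+0.4146i)  (-0.0902+0.4987i)·(+0.4064+0.0000i)  (-0.0492-0.2242i)·(-0.0182+0.4146i)  (-0.1743-0.2487i)·(-0.1510-0.0133i)  (+0.4980+0.3153i)·(+0.0036-0.0270i)
Y_3^2(R⁻¹ n̂) = +0.273843+0.281881i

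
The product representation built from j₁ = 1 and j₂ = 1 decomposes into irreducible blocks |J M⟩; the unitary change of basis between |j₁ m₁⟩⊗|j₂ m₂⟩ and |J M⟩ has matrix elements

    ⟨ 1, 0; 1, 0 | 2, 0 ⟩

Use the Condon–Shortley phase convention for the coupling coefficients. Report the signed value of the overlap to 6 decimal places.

triangle: 0!*2!*2!/5! = 4/120
(j±m)!: 1!*1!*1!*1!*2!*2! = 4
prefactor² = (2J+1)*Δ*N² = 2/3
  k=0: +1/(0!*0!*1!*1!*1!*1!) = 1
Σ = 1  ⇒  CG² = 2/3*1² = 2/3
CG = +√(2/3) = +0.816497

+0.816497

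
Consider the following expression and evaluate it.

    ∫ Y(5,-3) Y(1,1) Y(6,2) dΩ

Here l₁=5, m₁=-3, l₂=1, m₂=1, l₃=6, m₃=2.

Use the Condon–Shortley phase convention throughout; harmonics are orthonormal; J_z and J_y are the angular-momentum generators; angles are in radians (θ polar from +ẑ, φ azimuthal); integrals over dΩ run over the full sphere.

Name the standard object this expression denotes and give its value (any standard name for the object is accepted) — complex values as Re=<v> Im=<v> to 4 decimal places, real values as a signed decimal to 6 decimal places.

Gaunt coefficient, +0.100084

This is a Gaunt coefficient — the integral of a triple product of spherical harmonics over the sphere.
Checks pass: Σm=0; 12 even; l₃=6∈[4,6].
(2·5+1)(2·1+1)(2·6+1) = 429
Δ: 0! 10! 2! / 13! → 1/858
sum: t=0:+1/14400 = 1/14400
3j²(5 1 6; 0 0 0) = Δ·Π!·Σ² = 6/143  (sign +1)
sum: t=0:+1/161280 = 1/161280
3j²(5 1 6; -3 1 2) = Δ·Π!·Σ² = 1/143  (sign +1)
combine: 4πI² = 429·6/143·1/143 = 18/143
take √, sign +1: I = 0.10008369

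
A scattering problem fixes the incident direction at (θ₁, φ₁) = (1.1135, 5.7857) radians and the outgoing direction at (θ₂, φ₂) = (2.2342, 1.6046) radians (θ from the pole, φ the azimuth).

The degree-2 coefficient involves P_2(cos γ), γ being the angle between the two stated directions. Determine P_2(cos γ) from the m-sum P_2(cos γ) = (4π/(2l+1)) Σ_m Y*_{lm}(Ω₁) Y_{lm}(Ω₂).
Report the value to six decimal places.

0.095465

Term-by-term m-sum for l=2 (normalisation 4π/5 = 2.513274):
  m=-2: Y*=+0.169333-0.260826i  Y=-0.239246+0.016200i  product -0.036287+0.065145i
  m=-1: Y*=+0.268953-0.146053i  Y=+0.012668+0.374619i  product +0.058121+0.098905i
  m=+0: Y*=-0.130941-0.000000i  Y=+0.043410+0.000000i  product -0.005684-0.000000i
  m=+1: Y*=-0.268953-0.146053i  Y=-0.012668+0.374619i  product +0.058121-0.098905i
  m=+2: Y*=+0.169333+0.260826i  Y=-0.239246-0.016200i  product -0.036287-0.065145i
Accumulated sum +0.037984+0.000000i; after 4π/(2l+1) scaling, +0.095465+0.000000i ⇒ P_2 = 0.095465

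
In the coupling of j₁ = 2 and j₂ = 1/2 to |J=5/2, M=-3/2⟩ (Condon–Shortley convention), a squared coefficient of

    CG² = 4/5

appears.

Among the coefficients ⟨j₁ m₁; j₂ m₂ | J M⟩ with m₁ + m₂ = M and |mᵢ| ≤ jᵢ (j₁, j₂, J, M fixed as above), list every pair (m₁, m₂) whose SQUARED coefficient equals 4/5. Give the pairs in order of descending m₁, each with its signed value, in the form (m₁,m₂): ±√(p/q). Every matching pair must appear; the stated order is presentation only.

(-1,-1/2): +√(4/5)

Admissible pairs with m₁+m₂ = M = -3/2: (-2,1/2), (-1,-1/2)
  (m₁,m₂)=(-1,-1/2): CG² = 4/5, CG = +√(4/5)   ← matches the target
  (m₁,m₂)=(-2,1/2): CG² = 1/5, CG = +√(1/5)
Pairs with CG² = 4/5: (-1,-1/2): +√(4/5)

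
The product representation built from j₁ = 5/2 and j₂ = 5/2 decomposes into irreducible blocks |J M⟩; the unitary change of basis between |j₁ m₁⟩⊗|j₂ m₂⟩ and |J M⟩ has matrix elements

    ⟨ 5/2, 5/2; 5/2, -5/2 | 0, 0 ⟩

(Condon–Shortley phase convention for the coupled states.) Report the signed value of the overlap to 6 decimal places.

triangle: 5!×0!×0!/6! = 120/720
(j±m)!: 5!×0!×0!×5!×0!×0! = 14400
prefactor² = (2J+1)×Δ×N² = 2400
  k=0: +1/(0!×5!×0!×0!×0!×0!) = 1/120
Σ = 1/120  ⇒  CG² = 2400×(1/120)² = 1/6
CG = +√(1/6) = +0.408248

+0.408248  (= +√(1/6))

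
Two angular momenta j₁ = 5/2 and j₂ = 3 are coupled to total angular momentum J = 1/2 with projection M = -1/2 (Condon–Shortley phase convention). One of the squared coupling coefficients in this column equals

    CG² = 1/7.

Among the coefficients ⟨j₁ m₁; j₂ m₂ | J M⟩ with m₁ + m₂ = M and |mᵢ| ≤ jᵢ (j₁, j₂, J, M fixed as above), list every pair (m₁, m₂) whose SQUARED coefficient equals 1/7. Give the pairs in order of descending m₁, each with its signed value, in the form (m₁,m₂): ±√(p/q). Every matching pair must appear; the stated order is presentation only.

Admissible pairs with m₁+m₂ = M = -1/2: (-5/2,2), (-3/2,1), (-1/2,0), (1/2,-1), (3/2,-2), (5/2,-3)
  (m₁,m₂)=(5/2,-3): CG² = 2/7, CG = +√(2/7)
  (m₁,m₂)=(3/2,-2): CG² = 5/21, CG = −√(5/21)
  (m₁,m₂)=(1/2,-1): CG² = 4/21, CG = +√(4/21)
  (m₁,m₂)=(-1/2,0): CG² = 1/7, CG = −√(1/7)   ← matches the target
  (m₁,m₂)=(-3/2,1): CG² = 2/21, CG = +√(2/21)
  (m₁,m₂)=(-5/2,2): CG² = 1/21, CG = −√(1/21)
Pairs with CG² = 1/7: (-1/2,0): −√(1/7)

(-1/2,0): −√(1/7)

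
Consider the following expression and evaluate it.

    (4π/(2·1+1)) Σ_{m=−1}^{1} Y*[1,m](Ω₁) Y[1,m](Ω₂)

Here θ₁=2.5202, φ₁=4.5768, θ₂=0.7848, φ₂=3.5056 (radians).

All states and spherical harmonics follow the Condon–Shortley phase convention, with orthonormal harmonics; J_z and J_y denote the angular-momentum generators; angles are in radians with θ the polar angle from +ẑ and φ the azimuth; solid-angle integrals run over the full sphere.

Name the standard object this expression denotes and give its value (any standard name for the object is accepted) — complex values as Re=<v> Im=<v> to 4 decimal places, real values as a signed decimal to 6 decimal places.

This sum is the spherical-harmonic addition theorem: it equals the Legendre polynomial P_l(cos γ) of the angle γ between the two directions.
Term-by-term m-sum for l=1 (normalisation 4π/3 = 4.188790):
  term(m=-1) = +0.023526+0.043106i   from Y*(Ω₁)=-0.027188-0.199290i, Y(Ω₂)=-0.228157+0.086925i
  term(m=+0) = -0.137336-0.000000i   from Y*(Ω₁)=-0.397267-0.000000i, Y(Ω₂)=+0.345701+0.000000i
  term(m=+1) = +0.023526-0.043106i   from Y*(Ω₁)=+0.027188-0.199290i, Y(Ω₂)=+0.228157+0.086925i
Total Σ_m = -0.090283+0.000000i. Multiply by 4.188790: -0.378176+0.000000i. P_1(cos γ) = -0.378176

Legendre polynomial (addition theorem), -0.378176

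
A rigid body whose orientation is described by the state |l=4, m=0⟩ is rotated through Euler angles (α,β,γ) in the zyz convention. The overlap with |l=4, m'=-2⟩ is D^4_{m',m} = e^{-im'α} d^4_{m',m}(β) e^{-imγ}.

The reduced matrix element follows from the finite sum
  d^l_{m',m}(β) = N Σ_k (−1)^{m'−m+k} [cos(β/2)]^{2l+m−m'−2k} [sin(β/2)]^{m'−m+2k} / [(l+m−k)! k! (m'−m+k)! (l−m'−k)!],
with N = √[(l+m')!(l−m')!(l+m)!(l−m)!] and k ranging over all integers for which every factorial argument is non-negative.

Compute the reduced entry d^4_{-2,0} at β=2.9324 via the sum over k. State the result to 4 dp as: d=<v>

d^4_{-2,0}(β=2.9324) via the finite sum:
c=cos(2.932400/2)=0.104406, s=sin(2.932400/2)=0.994535; N=√[2·720·24·24]=910.735966
The bounds max(0,m−m')=2 and min(l+m,l−m')=4 give 3 terms
  k=2: (−1)^0·910.7360/(96)·0.1044^6·0.9945^2 = +0.000012
  k=3: (−1)^1·910.7360/(36)·0.1044^4·0.9945^4 = -0.002941
  k=4: (−1)^2·910.7360/(96)·0.1044^2·0.9945^6 = +0.100067
d^4_{-2,0}(2.9324) = +0.000012 -0.002941 +0.100067 = +0.097138

d=0.0971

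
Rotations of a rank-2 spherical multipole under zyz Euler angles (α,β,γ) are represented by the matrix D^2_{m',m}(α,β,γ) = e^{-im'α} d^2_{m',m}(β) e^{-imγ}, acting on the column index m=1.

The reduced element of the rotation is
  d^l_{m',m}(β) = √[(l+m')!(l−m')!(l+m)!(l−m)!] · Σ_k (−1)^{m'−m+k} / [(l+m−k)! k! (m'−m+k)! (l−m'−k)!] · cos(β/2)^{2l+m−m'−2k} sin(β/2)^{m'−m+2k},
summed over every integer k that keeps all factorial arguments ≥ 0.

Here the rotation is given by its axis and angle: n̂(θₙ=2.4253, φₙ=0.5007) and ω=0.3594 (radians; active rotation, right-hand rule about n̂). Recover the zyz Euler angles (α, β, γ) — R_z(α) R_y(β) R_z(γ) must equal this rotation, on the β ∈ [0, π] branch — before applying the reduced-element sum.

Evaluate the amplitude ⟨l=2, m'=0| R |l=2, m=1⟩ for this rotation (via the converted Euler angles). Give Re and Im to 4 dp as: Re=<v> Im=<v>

Axis–angle → zyz. n̂ = (sinθₙcosφₙ, sinθₙsinφₙ, cosθₙ) = (+0.575994, +0.315191, -0.754245), ω = 0.3594.
R = I cosω + sinω [n̂]ₓ + (1−cosω) n̂n̂ᵀ gives
  R = [+0.957305, +0.276877, +0.083099; -0.253678, +0.942455, -0.217773; -0.138614, +0.187395, +0.972455]
β = atan2(√(R₁₃²+R₂₃²), R₃₃) = 0.235254; α = atan2(R₂₃, R₁₃) mod 2π = 5.076921; γ = atan2(R₃₂, −R₃₁) mod 2π = 0.933928
Split into d^2_{0,1}(β=0.2353) × two z-phases.
Half-angle: c=0.993090, s=0.117356. N=√(2·2·6·1)=4.898979
Admissible k: 1..2 (factorial args all ≥0)
  k=1: (−1)^0·4.8990/(2)·0.9931^3·0.1174^1 = +0.281544
  k=2: (−1)^1·4.8990/(2)·0.9931^1·0.1174^3 = -0.003932
d^2_{0,1}(0.2353) = +0.281544 -0.003932 = +0.277612
Phases: e^{-i·(0)·5.0769}=+1.000000+0.000000i, e^{-i·(1)·0.9339}=+0.594680-0.803962i ⇒ D=+0.165090-0.223190i

Re=0.1651 Im=-0.2232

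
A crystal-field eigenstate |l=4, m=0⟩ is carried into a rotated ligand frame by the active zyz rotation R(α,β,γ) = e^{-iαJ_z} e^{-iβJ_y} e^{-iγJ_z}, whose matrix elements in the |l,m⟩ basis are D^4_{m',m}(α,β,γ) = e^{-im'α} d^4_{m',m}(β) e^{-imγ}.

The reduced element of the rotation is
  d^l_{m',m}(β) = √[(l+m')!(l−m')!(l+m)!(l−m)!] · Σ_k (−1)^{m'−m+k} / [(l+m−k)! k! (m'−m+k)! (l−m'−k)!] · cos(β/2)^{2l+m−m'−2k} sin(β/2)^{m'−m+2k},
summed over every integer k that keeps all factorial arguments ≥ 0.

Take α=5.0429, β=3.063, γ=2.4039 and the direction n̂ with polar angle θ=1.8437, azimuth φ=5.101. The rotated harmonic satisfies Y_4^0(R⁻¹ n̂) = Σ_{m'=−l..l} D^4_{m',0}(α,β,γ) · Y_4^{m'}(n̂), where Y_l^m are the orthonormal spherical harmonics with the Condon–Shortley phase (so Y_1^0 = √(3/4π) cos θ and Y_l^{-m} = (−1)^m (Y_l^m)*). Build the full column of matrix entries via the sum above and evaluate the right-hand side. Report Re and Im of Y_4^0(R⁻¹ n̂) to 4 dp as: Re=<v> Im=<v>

Re=-0.0066 Im=0.0000

Need the full column D^4_{m',0} for m'=−4..4 at α=5.0429, β=3.0630, γ=2.4039.
cos(β/2)=0.039286, sin(β/2)=0.999228
d^4_{-4,0}: single k=4 term ⇒ +0.000020;  D = +0.000005+0.000019i
d^4_{-3,0}: k∈[3..4] ⇒ +0.000001 -0.000715 = -0.000714;  D = +0.000597-0.000391i
d^4_{-2,0}: k∈[2..4] ⇒ +0.000000 -0.000060 +0.014574 = +0.014514;  D = -0.011457-0.008911i
d^4_{-1,0}: k∈[1..4] ⇒ +0.000000 -0.000003 +0.001621 -0.174746 = -0.173128;  D = -0.056185+0.163758i
d^4_{0,0}: k∈[0..4] ⇒ +0.000000 -0.000000 +0.000085 -0.024580 +0.993841 = +0.969346;  D = +0.969346+0.000000i
d^4_{1,0}: k∈[0..3] ⇒ -0.000000 +0.000003 -0.001621 +0.174746 = +0.173128;  D = +0.056185+0.163758i
d^4_{2,0}: k∈[0..2] ⇒ +0.000000 -0.000060 +0.014574 = +0.014514;  D = -0.011457+0.008911i
d^4_{3,0}: k∈[0..1] ⇒ -0.000001 +0.000715 = +0.000714;  D = -0.000597-0.000391i
d^4_{4,0}: single k=0 term ⇒ +0.000020;  D = +0.000005-0.000019i
Y_4^{m'}(θ=1.8437,φ=5.101) and Σ D·Y over m':
  (+0.0000+0.0000i)·(+0.0062-0.3805i)  (+0.0006-0.0004i)·(+0.2769+0.1187i)  (-0.0115-0.0089i)·(+0.1087-0.1069i)  (-0.0562+0.1638i)·(+0.1159+0.2831i)  (+0.9693+0.0000i)·(+0.1064+0.0000i)  (+0.0562+0.1638i)·(-0.1159+0.2831i)  (-0.0115+0.0089i)·(+0.1087+0.1069i)  (-0.0006-0.0004i)·(-0.2769+0.1187i)  (+0.0000-0.0000i)·(+0.0062+0.3805i)
Y_4^0(R⁻¹ n̂) = -0.006620-0.000000i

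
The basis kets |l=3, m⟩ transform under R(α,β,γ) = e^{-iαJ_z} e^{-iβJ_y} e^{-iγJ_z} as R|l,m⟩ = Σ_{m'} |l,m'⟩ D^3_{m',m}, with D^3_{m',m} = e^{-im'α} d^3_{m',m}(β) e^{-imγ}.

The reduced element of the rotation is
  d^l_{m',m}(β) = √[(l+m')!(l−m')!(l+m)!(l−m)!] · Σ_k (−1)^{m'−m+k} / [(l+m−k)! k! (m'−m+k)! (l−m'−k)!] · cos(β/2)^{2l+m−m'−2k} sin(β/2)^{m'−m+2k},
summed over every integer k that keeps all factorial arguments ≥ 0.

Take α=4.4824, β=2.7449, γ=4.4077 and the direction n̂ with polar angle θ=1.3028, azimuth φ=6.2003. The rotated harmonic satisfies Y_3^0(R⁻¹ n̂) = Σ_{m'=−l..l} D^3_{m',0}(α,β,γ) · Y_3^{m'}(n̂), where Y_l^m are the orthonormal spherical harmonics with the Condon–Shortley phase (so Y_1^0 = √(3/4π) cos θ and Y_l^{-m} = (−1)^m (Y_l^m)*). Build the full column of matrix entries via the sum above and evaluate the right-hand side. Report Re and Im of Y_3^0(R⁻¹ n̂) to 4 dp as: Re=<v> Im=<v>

Need the full column D^3_{m',0} for m'=−3..3 at α=4.4824, β=2.7449, γ=4.4077.
cos(β/2)=0.197048, sin(β/2)=0.980394
d^3_{-3,0}: single k=3 term ⇒ +0.032243;  D = +0.020523+0.024868i
d^3_{-2,0}: k∈[2..3] ⇒ +0.007937 -0.196476 = -0.188539;  D = +0.168942-0.083698i
d^3_{-1,0}: k∈[1..3] ⇒ +0.001009 -0.074926 +0.618253 = +0.544336;  D = -0.124091-0.530003i
d^3_{0,0}: k∈[0..3] ⇒ +0.000059 -0.013042 +0.322842 -0.887980 = -0.578121;  D = -0.578121+0.000000i
d^3_{1,0}: k∈[0..2] ⇒ -0.001009 +0.074926 -0.618253 = -0.544336;  D = +0.124091-0.530003i
d^3_{2,0}: k∈[0..1] ⇒ +0.007937 -0.196476 = -0.188539;  D = +0.168942+0.083698i
d^3_{3,0}: single k=0 term ⇒ -0.032243;  D = -0.020523+0.024868i
Y_3^{m'}(θ=1.3028,φ=6.2003) and Σ D·Y over m':
  (+0.0205+0.0249i)·(+0.3626+0.0921i)  (+0.1689-0.0837i)·(+0.2482+0.0415i)  (-0.1241-0.5300i)·(-0.2017-0.0168i)  (-0.5781+0.0000i)·(-0.2618+0.0000i)  (+0.1241-0.5300i)·(+0.2017-0.0168i)  (+0.1689+0.0837i)·(+0.2482-0.0415i)  (-0.0205+0.0249i)·(-0.3626+0.0921i)
Y_3^0(R⁻¹ n̂) = +0.284767+0.000000i

Re=0.2848 Im=0.0000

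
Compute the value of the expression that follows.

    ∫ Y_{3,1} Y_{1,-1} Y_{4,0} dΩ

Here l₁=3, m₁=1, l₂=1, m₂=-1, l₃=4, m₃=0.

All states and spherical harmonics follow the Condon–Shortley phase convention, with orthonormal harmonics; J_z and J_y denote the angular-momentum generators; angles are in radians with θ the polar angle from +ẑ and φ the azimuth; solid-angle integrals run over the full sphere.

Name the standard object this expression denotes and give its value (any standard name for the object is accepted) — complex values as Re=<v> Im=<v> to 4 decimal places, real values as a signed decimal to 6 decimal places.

Gaunt coefficient, +0.150786

This is a Gaunt coefficient — the integral of a triple product of spherical harmonics over the sphere.
m-sum 0 ✓  L=8 even ✓  2≤4≤4 ✓
Π(2lᵢ+1) = 7×3×9 = 189
triangle coeff Δ(3,1,4) = 1/252
Σ_t [0,0]: t=0:+1/36 = 1/36
(3j)²=4/63 [(3 1 4; 0 0 0)], sign=+1
Σ_t [0,0]: t=0:+1/96 = 1/96
(3j)²=1/42 [(3 1 4; 1 -1 0)], sign=+1
⇒ 4πI² = 2/7
I = (+1)√(2/7/(4π)) = 0.15078601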